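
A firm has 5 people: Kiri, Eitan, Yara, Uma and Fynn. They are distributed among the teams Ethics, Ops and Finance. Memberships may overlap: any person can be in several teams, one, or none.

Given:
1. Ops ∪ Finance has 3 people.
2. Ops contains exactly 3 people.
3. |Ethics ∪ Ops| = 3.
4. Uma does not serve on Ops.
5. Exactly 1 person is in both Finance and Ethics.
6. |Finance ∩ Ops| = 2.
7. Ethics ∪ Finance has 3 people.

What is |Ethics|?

2

From (4): Uma ∉ Ops.
Suppose Uma ∈ Ethics: no assignment then satisfies all the clues, so Uma ∉ Ethics.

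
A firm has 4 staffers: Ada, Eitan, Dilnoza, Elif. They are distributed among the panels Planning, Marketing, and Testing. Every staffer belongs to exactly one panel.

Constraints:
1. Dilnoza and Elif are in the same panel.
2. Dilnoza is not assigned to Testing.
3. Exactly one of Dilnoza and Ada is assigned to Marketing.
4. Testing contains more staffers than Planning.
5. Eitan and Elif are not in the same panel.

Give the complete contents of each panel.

From (2): Dilnoza ∉ Testing.
(1): Elif matches Dilnoza: Elif ∉ Testing.
Suppose Ada ∈ Planning: no assignment then satisfies all the clues, so Ada ∉ Planning.

Planning = {}; Marketing = {Dilnoza, Elif}; Testing = {Ada, Eitan}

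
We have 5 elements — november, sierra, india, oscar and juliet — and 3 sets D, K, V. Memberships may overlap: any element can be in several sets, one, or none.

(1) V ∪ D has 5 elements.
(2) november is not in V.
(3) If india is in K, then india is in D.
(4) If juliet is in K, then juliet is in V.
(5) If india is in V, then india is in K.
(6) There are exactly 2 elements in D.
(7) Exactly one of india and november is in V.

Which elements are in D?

D = {india, november}

From (2): november ∉ V.
(7) (exactly one): india ∈ V.
(5): india ∈ K.
(3): india ∈ D.
Suppose november ∉ D: no assignment then satisfies all the clues, so november ∈ D.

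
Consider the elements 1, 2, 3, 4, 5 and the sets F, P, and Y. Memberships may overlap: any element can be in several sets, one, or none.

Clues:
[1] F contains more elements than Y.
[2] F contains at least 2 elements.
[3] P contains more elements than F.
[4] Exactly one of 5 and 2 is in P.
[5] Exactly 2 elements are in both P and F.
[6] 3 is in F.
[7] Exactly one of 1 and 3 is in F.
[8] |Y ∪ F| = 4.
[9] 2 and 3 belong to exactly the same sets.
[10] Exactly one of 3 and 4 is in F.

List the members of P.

P = {1, 2, 3, 4}

From (6): 3 ∈ F.
(7) (exactly one): 1 ∉ F.
(9): 2 matches 3: 2 ∈ F.
(10) (exactly one): 4 ∉ F.
Suppose 1 ∉ P: no assignment then satisfies all the clues, so 1 ∈ P.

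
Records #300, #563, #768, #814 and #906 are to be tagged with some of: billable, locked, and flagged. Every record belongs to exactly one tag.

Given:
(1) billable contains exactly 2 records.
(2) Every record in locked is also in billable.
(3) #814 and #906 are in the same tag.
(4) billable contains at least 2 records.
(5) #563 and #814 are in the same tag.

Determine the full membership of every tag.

billable = {#300, #768}; locked = {}; flagged = {#563, #814, #906}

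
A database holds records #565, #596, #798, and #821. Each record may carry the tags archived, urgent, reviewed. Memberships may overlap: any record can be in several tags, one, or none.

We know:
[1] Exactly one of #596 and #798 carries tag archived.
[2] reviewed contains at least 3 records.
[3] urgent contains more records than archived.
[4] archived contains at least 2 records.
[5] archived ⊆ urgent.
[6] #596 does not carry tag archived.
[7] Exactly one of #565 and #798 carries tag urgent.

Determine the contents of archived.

archived = {#798, #821}

From (6): #596 ∉ archived.
(1) (exactly one): #798 ∈ archived.
(5) with #798 ∈ archived: #798 ∈ urgent.
(7) (exactly one): #565 ∉ urgent.
(5) contrapositive: #565 ∉ archived.
(4): only 2 candidates remain for archived, so all are in.
(5) with #821 ∈ archived: #821 ∈ urgent.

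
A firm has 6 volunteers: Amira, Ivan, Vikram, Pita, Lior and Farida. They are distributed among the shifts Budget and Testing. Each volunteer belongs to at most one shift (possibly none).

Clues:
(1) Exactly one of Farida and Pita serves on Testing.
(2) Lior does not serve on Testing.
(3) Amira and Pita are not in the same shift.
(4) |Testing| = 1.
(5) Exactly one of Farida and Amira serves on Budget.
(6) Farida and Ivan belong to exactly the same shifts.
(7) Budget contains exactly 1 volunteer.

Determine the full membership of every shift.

Budget = {Amira}; Testing = {Pita}

From (2): Lior ∉ Testing.
Suppose Amira ∉ Budget: no assignment then satisfies all the clues, so Amira ∈ Budget.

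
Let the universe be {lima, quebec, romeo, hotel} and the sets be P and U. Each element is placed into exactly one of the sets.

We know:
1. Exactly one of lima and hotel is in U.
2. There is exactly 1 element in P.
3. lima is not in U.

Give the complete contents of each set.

From (3): lima ∉ U.
(1) (exactly one): hotel ∈ U.
Only one set left: lima ∈ P.
(2): P already has 1, so the rest are out.
Only one set left: quebec ∈ U.
Only one set left: romeo ∈ U.

P = {lima}; U = {hotel, quebec, romeo}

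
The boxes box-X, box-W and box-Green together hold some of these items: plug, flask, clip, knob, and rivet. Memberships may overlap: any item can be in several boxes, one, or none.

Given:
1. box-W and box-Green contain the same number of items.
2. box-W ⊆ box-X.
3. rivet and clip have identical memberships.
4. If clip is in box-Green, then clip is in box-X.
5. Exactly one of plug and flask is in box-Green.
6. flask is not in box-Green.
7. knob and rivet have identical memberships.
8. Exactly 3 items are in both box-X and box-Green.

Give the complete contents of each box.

box-X = {clip, flask, knob, rivet}; box-W = {clip, flask, knob, rivet}; box-Green = {clip, knob, plug, rivet}

From (6): flask ∉ box-Green.
(5) (exactly one): plug ∈ box-Green.
Suppose plug ∈ box-X: no assignment then satisfies all the clues, so plug ∉ box-X.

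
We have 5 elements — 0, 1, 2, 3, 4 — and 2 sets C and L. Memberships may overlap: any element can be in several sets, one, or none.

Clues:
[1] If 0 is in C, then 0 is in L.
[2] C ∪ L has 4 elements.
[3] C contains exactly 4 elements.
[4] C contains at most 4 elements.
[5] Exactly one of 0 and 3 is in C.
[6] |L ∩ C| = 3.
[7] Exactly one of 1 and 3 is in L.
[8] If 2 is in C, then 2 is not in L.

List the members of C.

C = {0, 1, 2, 4}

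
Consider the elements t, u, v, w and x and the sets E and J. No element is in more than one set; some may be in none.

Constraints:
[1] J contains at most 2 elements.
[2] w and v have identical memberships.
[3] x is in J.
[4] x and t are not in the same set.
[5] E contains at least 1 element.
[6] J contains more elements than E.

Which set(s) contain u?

u: J

From (3): x ∈ J.
(4): t ∉ J.
Suppose u ∈ E: no assignment then satisfies all the clues, so u ∉ E.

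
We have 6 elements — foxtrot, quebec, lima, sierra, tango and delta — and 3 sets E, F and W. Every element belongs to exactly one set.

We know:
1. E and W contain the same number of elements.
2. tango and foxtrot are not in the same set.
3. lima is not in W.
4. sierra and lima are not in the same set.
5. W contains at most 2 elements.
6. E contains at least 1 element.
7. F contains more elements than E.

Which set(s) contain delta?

delta: F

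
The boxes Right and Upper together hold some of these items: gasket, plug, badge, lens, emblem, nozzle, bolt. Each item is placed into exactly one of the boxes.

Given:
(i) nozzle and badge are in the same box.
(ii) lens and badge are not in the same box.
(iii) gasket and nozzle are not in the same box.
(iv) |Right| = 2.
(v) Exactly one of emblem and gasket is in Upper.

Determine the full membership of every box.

Right = {gasket, lens}; Upper = {badge, bolt, emblem, nozzle, plug}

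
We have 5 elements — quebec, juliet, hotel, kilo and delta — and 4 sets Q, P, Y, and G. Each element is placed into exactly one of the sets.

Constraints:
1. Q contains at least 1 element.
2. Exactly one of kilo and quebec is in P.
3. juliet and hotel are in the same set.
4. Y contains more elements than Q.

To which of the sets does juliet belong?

juliet: Y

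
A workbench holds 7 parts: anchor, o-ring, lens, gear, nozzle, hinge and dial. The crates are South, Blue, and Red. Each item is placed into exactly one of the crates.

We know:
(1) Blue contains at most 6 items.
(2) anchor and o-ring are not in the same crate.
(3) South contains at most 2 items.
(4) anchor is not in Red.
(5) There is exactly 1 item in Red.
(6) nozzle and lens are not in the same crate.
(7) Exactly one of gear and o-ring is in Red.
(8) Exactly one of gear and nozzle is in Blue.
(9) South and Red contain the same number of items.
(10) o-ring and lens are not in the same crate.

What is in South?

South = {nozzle}

From (4): anchor ∉ Red.
Suppose anchor ∈ South: no assignment then satisfies all the clues, so anchor ∉ South.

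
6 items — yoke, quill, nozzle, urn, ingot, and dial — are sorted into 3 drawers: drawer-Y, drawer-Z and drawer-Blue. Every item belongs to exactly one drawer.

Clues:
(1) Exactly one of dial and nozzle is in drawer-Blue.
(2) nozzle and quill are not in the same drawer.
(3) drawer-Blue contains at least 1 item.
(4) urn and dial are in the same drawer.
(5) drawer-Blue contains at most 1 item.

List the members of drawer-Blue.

drawer-Blue = {nozzle}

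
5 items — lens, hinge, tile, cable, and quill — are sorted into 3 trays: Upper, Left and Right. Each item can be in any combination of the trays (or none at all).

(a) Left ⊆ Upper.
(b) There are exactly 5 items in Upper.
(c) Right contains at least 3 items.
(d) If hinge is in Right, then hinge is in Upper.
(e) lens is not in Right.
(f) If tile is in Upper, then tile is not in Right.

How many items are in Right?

3

From (e): lens ∉ Right.
(b): only 5 candidates remain for Upper, so all are in.
(f): tile ∉ Right.
(c): only 3 candidates remain for Right, so all are in.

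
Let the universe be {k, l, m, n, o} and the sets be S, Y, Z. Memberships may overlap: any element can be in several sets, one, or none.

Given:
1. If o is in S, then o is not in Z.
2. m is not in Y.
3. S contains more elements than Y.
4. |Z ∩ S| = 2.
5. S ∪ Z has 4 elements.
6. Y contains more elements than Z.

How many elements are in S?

4

From (2): m ∉ Y.
Suppose o ∈ Z: no assignment then satisfies all the clues, so o ∉ Z.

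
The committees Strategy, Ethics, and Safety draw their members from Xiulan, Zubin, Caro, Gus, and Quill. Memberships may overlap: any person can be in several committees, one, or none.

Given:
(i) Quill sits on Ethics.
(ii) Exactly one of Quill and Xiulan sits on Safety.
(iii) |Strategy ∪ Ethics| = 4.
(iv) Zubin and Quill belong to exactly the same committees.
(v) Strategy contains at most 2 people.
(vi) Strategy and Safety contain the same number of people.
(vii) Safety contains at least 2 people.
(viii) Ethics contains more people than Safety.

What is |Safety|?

2

From (i): Quill ∈ Ethics.
(iv): Zubin matches Quill: Zubin ∈ Ethics.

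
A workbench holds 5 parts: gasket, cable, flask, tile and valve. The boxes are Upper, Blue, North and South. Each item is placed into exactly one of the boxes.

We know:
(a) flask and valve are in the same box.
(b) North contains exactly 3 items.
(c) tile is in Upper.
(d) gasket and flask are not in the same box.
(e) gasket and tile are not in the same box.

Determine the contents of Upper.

Upper = {tile}

From (c): tile ∈ Upper.
(e): gasket ∉ Upper.
Suppose cable ∈ Upper: no assignment then satisfies all the clues, so cable ∉ Upper.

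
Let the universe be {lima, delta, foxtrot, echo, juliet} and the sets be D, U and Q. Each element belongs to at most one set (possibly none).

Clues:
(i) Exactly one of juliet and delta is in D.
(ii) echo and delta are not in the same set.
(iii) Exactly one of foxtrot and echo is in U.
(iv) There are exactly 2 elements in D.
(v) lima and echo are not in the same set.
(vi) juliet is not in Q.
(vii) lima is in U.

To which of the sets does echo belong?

echo: D

From (vi): juliet ∉ Q.
From (vii): lima ∈ U.
(v): echo ∉ U.
(iii) (exactly one): foxtrot ∈ U.
Suppose echo ∉ D: no assignment then satisfies all the clues, so echo ∈ D.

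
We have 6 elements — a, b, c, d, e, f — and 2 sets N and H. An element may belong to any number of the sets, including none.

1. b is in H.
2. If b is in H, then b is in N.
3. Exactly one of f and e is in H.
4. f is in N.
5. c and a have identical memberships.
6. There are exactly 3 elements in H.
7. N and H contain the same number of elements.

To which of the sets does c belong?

c: none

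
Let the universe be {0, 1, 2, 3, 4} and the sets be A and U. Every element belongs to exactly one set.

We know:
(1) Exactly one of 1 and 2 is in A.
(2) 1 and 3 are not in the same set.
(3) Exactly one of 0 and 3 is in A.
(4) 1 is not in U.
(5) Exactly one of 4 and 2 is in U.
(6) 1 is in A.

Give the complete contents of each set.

A = {0, 1, 4}; U = {2, 3}

From (4): 1 ∉ U.
From (6): 1 ∈ A.
(1) (exactly one): 2 ∉ A.
(2): 3 ∉ A.
(3) (exactly one): 0 ∈ A.
Only one set left: 2 ∈ U.
Only one set left: 3 ∈ U.
(5) (exactly one): 4 ∉ U.
Only one set left: 4 ∈ A.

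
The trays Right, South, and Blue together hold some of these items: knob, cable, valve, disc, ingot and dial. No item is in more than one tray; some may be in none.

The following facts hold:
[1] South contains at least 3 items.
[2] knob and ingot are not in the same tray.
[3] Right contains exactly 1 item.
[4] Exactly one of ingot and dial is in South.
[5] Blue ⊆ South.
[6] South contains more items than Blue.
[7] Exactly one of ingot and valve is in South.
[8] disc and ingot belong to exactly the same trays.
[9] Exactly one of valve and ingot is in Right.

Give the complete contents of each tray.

Right = {valve}; South = {cable, disc, ingot}; Blue = {}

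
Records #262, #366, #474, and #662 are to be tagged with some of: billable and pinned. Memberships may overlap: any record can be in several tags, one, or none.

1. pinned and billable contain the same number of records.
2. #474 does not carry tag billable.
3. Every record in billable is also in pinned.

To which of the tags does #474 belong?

#474: none

From (2): #474 ∉ billable.
Suppose #474 ∈ pinned: no assignment then satisfies all the clues, so #474 ∉ pinned.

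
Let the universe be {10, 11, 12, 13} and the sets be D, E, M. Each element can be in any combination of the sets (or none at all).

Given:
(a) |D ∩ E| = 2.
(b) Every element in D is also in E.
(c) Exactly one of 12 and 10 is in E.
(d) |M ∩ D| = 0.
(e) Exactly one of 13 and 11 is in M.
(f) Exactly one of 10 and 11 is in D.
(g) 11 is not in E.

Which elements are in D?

D = {10, 13}

From (g): 11 ∉ E.
(b) contrapositive: 11 ∉ D.
(f) (exactly one): 10 ∈ D.
(b) with 10 ∈ D: 10 ∈ E.
(c) (exactly one): 12 ∉ E.
(b) contrapositive: 12 ∉ D.
Suppose 13 ∉ D: no assignment then satisfies all the clues, so 13 ∈ D.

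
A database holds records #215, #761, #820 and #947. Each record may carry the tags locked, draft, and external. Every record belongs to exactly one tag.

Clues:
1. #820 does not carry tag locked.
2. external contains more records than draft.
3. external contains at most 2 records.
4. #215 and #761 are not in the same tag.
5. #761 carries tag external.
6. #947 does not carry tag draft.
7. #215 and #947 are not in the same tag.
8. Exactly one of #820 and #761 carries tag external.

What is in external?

external = {#761, #947}

From (1): #820 ∉ locked.
From (5): #761 ∈ external.
From (6): #947 ∉ draft.
(4): #215 ∉ external.
(8) (exactly one): #820 ∉ external.
Only one tag left: #820 ∈ draft.
Suppose #947 ∉ external: no assignment then satisfies all the clues, so #947 ∈ external.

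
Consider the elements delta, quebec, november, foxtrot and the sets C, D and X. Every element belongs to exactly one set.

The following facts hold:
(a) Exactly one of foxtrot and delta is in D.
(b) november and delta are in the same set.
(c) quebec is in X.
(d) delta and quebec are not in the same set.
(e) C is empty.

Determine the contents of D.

D = {delta, november}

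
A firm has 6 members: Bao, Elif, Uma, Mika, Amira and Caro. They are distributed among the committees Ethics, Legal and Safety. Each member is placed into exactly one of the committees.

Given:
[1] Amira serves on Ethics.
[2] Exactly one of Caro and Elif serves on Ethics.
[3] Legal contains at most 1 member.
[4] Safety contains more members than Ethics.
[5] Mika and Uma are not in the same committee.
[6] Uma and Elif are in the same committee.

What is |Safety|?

3

From (1): Amira ∈ Ethics.
Suppose Bao ∈ Ethics: no assignment then satisfies all the clues, so Bao ∉ Ethics.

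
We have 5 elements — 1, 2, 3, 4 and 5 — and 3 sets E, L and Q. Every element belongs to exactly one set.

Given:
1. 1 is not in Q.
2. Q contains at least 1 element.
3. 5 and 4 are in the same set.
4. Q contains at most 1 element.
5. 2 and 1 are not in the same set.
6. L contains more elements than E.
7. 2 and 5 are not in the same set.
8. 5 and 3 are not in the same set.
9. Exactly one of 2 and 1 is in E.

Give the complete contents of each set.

From (1): 1 ∉ Q.
Suppose 1 ∈ E: no assignment then satisfies all the clues, so 1 ∉ E.

E = {2}; L = {1, 4, 5}; Q = {3}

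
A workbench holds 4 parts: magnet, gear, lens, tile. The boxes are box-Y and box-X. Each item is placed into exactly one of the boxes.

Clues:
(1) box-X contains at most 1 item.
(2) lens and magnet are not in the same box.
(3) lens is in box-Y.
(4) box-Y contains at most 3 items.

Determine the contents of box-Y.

From (3): lens ∈ box-Y.
(2): magnet ∉ box-Y.
Only one box left: magnet ∈ box-X.
(1): box-X already has 1, so the rest are out.
Only one box left: gear ∈ box-Y.
Only one box left: tile ∈ box-Y.

box-Y = {gear, lens, tile}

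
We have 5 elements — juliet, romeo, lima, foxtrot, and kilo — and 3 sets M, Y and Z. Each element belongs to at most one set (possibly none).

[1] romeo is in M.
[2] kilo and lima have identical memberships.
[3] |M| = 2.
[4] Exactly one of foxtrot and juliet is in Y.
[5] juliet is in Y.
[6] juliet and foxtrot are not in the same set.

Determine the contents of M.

M = {foxtrot, romeo}

From (1): romeo ∈ M.
From (5): juliet ∈ Y.
(4) (exactly one): foxtrot ∉ Y.
Suppose lima ∈ M: no assignment then satisfies all the clues, so lima ∉ M.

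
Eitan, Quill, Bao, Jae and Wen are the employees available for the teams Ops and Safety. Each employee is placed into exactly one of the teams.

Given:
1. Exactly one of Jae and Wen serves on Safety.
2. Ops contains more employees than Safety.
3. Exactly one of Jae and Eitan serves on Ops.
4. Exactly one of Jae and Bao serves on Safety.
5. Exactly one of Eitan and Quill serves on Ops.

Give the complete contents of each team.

Ops = {Bao, Eitan, Wen}; Safety = {Jae, Quill}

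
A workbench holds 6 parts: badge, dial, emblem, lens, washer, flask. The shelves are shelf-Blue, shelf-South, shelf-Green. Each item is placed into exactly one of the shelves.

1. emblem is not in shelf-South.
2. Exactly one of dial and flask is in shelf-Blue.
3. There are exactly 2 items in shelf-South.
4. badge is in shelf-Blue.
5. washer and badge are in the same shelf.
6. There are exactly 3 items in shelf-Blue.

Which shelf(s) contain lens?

lens: shelf-South

From (1): emblem ∉ shelf-South.
From (4): badge ∈ shelf-Blue.
(5): washer matches badge: washer ∈ shelf-Blue.
Suppose lens ∈ shelf-Blue: no assignment then satisfies all the clues, so lens ∉ shelf-Blue.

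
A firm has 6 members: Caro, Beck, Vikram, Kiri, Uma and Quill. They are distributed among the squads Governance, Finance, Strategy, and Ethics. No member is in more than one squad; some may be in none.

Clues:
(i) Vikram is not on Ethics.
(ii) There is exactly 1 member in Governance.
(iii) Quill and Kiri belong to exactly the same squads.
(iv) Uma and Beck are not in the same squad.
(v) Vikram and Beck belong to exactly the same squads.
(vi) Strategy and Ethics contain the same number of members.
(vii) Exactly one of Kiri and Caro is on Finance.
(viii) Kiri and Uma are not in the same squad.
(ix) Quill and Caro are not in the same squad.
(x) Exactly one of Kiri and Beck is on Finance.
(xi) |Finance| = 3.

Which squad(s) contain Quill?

Quill: none

From (i): Vikram ∉ Ethics.
(v): Beck matches Vikram: Beck ∉ Ethics.
Suppose Quill ∈ Governance: no assignment then satisfies all the clues, so Quill ∉ Governance.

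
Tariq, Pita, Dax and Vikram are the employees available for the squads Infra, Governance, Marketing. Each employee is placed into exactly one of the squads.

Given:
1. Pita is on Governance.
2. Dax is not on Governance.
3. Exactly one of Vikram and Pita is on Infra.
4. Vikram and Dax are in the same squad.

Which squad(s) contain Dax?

From (1): Pita ∈ Governance.
From (2): Dax ∉ Governance.
(3) (exactly one): Vikram ∈ Infra.
(4): Dax matches Vikram: Dax ∈ Infra.

Dax: Infra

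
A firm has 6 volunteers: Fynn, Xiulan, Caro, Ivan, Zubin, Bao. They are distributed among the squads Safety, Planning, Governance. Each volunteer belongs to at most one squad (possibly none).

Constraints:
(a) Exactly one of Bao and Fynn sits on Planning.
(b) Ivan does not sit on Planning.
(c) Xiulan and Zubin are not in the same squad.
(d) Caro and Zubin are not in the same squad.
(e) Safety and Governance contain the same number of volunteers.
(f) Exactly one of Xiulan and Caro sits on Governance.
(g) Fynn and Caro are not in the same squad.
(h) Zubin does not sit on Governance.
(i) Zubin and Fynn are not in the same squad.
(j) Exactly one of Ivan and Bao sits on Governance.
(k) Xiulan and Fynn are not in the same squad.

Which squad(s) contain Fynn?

Fynn: Planning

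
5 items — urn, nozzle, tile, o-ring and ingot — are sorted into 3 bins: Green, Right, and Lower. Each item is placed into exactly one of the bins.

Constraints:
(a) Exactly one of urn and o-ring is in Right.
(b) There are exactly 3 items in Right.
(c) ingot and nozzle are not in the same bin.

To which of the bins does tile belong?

tile: Right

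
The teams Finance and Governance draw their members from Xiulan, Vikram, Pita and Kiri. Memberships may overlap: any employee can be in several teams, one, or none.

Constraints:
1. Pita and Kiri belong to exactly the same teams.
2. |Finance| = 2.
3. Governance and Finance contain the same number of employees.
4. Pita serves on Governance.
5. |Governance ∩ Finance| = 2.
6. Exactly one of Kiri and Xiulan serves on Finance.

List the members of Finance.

Finance = {Kiri, Pita}

From (4): Pita ∈ Governance.
(1): Kiri matches Pita: Kiri ∈ Governance.
Suppose Xiulan ∈ Finance: no assignment then satisfies all the clues, so Xiulan ∉ Finance.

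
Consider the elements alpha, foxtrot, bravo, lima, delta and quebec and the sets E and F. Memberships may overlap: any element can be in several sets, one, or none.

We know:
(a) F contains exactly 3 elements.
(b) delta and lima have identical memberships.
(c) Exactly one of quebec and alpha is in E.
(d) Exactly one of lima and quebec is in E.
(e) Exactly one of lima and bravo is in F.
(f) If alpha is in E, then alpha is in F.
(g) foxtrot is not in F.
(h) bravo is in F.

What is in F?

From (g): foxtrot ∉ F.
From (h): bravo ∈ F.
(e) (exactly one): lima ∉ F.
(b): delta matches lima: delta ∉ F.
(a): only 3 candidates remain for F, so all are in.

F = {alpha, bravo, quebec}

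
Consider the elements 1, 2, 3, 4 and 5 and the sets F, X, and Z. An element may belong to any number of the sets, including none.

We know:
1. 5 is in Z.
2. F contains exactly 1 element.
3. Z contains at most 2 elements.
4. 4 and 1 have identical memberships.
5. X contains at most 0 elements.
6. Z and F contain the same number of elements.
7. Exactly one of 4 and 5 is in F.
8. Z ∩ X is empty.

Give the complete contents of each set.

F = {5}; X = {}; Z = {5}

From (1): 5 ∈ Z.
(5): X already has 0, so the rest are out.
Suppose 1 ∈ F: no assignment then satisfies all the clues, so 1 ∉ F.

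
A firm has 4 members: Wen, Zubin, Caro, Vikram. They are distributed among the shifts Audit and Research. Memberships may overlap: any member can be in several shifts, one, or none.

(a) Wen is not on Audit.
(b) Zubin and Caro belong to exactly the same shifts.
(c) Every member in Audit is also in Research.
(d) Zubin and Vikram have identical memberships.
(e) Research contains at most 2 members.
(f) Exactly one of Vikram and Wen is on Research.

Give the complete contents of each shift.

Audit = {}; Research = {Wen}

From (a): Wen ∉ Audit.
Suppose Wen ∉ Research: no assignment then satisfies all the clues, so Wen ∈ Research.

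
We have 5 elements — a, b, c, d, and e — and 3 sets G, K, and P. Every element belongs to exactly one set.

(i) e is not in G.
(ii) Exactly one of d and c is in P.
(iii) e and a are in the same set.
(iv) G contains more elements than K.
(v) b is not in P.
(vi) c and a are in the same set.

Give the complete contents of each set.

From (i): e ∉ G.
From (v): b ∉ P.
(iii): a matches e: a ∉ G.
(vi): c matches a: c ∉ G.
Suppose a ∈ K: no assignment then satisfies all the clues, so a ∉ K.

G = {b, d}; K = {}; P = {a, c, e}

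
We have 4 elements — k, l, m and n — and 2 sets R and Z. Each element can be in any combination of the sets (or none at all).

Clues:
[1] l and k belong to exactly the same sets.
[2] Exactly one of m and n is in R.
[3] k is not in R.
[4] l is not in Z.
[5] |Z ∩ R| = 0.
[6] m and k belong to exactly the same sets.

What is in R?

R = {n}

From (3): k ∉ R.
From (4): l ∉ Z.
(1): l matches k: l ∉ R.
(1): k matches l: k ∉ Z.
(6): m matches k: m ∉ R.
(6): m matches k: m ∉ Z.
(2) (exactly one): n ∈ R.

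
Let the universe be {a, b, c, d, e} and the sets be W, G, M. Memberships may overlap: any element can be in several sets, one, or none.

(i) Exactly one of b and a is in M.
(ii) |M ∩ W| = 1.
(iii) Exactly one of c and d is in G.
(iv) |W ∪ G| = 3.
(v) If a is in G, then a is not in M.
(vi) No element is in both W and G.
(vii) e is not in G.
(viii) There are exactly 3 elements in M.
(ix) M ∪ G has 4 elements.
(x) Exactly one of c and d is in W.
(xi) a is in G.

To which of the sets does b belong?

b: M

From (vii): e ∉ G.
From (xi): a ∈ G.
(v): a ∉ M.
(vi) (disjoint): a ∉ W.
(i) (exactly one): b ∈ M.
Suppose b ∈ W: no assignment then satisfies all the clues, so b ∉ W.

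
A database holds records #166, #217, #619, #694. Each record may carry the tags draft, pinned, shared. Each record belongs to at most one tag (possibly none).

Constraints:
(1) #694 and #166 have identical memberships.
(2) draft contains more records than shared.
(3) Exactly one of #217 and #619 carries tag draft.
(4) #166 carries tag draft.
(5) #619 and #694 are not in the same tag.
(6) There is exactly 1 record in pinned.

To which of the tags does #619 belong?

From (4): #166 ∈ draft.
(1): #694 matches #166: #694 ∈ draft.
(5): #619 ∉ draft.
(3) (exactly one): #217 ∈ draft.
(6): only 1 candidates remain for pinned, so all are in.

#619: pinned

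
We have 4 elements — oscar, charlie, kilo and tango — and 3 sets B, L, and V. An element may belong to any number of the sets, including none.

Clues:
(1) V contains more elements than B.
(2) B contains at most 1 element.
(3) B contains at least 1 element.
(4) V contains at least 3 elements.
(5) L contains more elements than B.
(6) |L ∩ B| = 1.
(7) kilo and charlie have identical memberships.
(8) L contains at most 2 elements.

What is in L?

L = {oscar, tango}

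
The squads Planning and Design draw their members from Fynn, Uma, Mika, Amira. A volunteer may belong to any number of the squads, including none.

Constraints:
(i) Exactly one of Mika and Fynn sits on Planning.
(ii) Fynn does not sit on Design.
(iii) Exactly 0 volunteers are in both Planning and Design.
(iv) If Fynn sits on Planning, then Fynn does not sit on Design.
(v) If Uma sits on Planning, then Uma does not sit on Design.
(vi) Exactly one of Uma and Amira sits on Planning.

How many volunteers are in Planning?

2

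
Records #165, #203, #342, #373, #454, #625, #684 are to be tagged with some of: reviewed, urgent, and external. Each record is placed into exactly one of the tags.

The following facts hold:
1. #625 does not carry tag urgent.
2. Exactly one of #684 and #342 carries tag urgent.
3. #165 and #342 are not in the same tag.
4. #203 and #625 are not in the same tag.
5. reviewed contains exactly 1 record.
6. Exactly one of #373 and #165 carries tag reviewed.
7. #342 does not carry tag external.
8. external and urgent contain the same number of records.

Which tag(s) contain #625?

#625: external

From (1): #625 ∉ urgent.
From (7): #342 ∉ external.
Suppose #625 ∈ reviewed: no assignment then satisfies all the clues, so #625 ∉ reviewed.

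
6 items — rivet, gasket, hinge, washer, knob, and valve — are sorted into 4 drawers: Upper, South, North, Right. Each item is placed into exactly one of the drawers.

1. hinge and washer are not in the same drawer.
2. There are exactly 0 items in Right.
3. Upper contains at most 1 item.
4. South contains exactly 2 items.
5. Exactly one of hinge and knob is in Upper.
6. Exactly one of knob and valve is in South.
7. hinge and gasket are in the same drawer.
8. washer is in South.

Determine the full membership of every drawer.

Upper = {knob}; South = {valve, washer}; North = {gasket, hinge, rivet}; Right = {}

From (8): washer ∈ South.
(1): hinge ∉ South.
(2): Right already has 0, so the rest are out.
(7): gasket matches hinge: gasket ∉ South.
Suppose rivet ∈ Upper: no assignment then satisfies all the clues, so rivet ∉ Upper.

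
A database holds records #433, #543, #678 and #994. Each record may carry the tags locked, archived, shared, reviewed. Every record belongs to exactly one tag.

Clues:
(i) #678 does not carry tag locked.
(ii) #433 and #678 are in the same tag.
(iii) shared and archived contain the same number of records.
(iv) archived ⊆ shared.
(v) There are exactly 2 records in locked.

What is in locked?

locked = {#543, #994}

From (i): #678 ∉ locked.
(ii): #433 matches #678: #433 ∉ locked.
(v): only 2 candidates remain for locked, so all are in.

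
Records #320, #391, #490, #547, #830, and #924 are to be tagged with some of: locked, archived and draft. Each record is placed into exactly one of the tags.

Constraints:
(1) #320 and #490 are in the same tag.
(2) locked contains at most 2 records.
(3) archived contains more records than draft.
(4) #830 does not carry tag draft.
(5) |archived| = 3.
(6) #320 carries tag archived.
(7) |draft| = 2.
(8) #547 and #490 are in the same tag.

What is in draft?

From (4): #830 ∉ draft.
From (6): #320 ∈ archived.
(1): #490 matches #320: #490 ∉ locked.
(1): #490 matches #320: #490 ∈ archived.
(8): #547 matches #490: #547 ∉ locked.
(8): #547 matches #490: #547 ∈ archived.
(5): archived already has 3, so the rest are out.
(7): only 2 candidates remain for draft, so all are in.
Only one tag left: #830 ∈ locked.

draft = {#391, #924}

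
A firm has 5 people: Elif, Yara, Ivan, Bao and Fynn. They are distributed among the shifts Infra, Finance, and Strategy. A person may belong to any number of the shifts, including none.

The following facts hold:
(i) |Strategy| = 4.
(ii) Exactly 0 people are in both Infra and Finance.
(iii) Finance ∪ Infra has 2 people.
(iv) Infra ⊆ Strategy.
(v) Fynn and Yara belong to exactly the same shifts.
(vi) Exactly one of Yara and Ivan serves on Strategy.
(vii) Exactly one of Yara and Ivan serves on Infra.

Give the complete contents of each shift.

Infra = {Fynn, Yara}; Finance = {}; Strategy = {Bao, Elif, Fynn, Yara}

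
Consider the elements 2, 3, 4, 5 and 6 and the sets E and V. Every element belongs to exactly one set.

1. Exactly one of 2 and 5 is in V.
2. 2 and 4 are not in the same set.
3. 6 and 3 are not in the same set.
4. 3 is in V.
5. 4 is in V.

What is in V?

V = {3, 4, 5}

From (4): 3 ∈ V.
From (5): 4 ∈ V.
(2): 2 ∉ V.
(3): 6 ∉ V.
Only one set left: 2 ∈ E.
Only one set left: 6 ∈ E.
(1) (exactly one): 5 ∈ V.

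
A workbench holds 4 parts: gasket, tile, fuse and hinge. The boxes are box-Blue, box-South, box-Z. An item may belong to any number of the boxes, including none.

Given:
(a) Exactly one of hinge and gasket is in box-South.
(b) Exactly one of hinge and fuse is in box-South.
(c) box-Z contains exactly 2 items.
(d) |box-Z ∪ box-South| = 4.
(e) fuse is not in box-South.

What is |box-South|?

From (e): fuse ∉ box-South.
(b) (exactly one): hinge ∈ box-South.
(a) (exactly one): gasket ∉ box-South.
Suppose gasket ∉ box-Z: no assignment then satisfies all the clues, so gasket ∈ box-Z.

2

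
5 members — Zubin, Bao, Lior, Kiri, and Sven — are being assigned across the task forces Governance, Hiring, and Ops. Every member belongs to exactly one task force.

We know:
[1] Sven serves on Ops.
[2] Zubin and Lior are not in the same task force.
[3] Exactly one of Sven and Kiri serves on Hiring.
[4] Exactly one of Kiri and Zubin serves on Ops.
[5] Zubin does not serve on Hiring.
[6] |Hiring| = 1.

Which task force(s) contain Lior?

Lior: Governance

From (1): Sven ∈ Ops.
From (5): Zubin ∉ Hiring.
(3) (exactly one): Kiri ∈ Hiring.
(4) (exactly one): Zubin ∈ Ops.
(6): Hiring already has 1, so the rest are out.
(2): Lior ∉ Ops.
Only one task force left: Lior ∈ Governance.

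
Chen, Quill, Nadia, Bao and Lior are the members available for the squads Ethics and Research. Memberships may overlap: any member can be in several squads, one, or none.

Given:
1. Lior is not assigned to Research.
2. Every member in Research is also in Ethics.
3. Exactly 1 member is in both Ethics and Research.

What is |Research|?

1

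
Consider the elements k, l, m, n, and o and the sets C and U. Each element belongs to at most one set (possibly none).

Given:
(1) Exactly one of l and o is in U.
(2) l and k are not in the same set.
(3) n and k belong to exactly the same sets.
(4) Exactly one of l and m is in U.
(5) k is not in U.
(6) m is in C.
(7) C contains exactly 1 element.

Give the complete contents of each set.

C = {m}; U = {l}

From (5): k ∉ U.
From (6): m ∈ C.
(3): n matches k: n ∉ U.
(4) (exactly one): l ∈ U.
(7): C already has 1, so the rest are out.
(1) (exactly one): o ∉ U.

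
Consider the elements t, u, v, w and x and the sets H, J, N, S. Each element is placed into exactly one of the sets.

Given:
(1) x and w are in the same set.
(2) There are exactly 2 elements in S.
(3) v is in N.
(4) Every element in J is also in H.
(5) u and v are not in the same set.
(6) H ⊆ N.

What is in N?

N = {v, w, x}

From (3): v ∈ N.
(5): u ∉ N.
(6) contrapositive: u ∉ H.
(4) contrapositive: u ∉ J.
Only one set left: u ∈ S.
Suppose t ∈ N: no assignment then satisfies all the clues, so t ∉ N.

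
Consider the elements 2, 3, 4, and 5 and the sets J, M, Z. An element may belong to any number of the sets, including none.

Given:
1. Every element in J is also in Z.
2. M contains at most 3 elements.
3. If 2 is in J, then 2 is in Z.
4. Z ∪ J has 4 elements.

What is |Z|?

4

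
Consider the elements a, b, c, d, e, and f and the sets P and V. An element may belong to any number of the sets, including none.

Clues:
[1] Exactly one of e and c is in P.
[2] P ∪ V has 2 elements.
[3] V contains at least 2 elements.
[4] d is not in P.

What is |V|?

2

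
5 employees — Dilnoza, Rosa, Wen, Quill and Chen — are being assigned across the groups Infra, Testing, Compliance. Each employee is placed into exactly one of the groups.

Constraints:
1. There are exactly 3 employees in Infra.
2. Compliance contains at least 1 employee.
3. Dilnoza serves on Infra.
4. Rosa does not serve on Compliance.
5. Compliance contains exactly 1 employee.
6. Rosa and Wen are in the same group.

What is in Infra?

Infra = {Dilnoza, Rosa, Wen}

From (3): Dilnoza ∈ Infra.
From (4): Rosa ∉ Compliance.
(6): Wen matches Rosa: Wen ∉ Compliance.
Suppose Rosa ∉ Infra: no assignment then satisfies all the clues, so Rosa ∈ Infra.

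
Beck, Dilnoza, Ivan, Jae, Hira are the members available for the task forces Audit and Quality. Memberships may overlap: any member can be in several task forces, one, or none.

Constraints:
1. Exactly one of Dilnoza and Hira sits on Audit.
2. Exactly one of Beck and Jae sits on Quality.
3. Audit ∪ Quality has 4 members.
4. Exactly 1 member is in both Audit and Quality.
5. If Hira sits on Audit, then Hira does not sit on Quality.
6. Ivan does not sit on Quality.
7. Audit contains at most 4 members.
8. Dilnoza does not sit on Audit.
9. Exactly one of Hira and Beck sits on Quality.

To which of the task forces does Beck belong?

Beck: Audit, Quality

From (6): Ivan ∉ Quality.
From (8): Dilnoza ∉ Audit.
(1) (exactly one): Hira ∈ Audit.
(5): Hira ∉ Quality.
(9) (exactly one): Beck ∈ Quality.
(2) (exactly one): Jae ∉ Quality.
Suppose Beck ∉ Audit: no assignment then satisfies all the clues, so Beck ∈ Audit.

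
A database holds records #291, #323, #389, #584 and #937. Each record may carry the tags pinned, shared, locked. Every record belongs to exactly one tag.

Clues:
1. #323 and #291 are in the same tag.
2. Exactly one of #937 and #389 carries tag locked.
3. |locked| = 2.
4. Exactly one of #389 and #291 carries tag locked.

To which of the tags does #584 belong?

#584: locked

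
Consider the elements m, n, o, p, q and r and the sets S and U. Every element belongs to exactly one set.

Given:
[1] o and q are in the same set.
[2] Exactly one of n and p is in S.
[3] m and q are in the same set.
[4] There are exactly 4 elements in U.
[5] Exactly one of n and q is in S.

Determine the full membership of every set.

S = {n, r}; U = {m, o, p, q}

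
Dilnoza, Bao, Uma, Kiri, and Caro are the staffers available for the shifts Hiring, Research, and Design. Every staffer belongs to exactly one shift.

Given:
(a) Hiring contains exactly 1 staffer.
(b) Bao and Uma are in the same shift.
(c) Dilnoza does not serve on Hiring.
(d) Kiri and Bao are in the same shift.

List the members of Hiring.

From (c): Dilnoza ∉ Hiring.
Suppose Bao ∈ Hiring: no assignment then satisfies all the clues, so Bao ∉ Hiring.

Hiring = {Caro}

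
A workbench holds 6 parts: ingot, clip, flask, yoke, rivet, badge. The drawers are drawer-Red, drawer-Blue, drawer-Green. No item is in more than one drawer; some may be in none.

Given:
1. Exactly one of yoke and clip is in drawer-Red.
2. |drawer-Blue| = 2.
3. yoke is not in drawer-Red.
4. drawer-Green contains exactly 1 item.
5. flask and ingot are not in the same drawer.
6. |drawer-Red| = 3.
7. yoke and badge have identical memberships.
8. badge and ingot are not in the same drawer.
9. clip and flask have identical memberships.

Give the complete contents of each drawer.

From (3): yoke ∉ drawer-Red.
(1) (exactly one): clip ∈ drawer-Red.
(7): badge matches yoke: badge ∉ drawer-Red.
(9): flask matches clip: flask ∈ drawer-Red.
(5): ingot ∉ drawer-Red.
(6): only 3 candidates remain for drawer-Red, so all are in.
Suppose ingot ∈ drawer-Blue: no assignment then satisfies all the clues, so ingot ∉ drawer-Blue.

drawer-Red = {clip, flask, rivet}; drawer-Blue = {badge, yoke}; drawer-Green = {ingot}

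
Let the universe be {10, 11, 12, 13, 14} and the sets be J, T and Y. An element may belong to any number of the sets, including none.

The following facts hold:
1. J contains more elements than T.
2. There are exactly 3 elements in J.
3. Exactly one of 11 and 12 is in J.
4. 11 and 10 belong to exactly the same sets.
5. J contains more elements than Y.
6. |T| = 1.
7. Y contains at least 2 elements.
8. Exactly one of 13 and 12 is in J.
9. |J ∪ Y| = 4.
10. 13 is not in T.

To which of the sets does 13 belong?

13: J, Y

From (10): 13 ∉ T.
Suppose 13 ∉ J: no assignment then satisfies all the clues, so 13 ∈ J.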